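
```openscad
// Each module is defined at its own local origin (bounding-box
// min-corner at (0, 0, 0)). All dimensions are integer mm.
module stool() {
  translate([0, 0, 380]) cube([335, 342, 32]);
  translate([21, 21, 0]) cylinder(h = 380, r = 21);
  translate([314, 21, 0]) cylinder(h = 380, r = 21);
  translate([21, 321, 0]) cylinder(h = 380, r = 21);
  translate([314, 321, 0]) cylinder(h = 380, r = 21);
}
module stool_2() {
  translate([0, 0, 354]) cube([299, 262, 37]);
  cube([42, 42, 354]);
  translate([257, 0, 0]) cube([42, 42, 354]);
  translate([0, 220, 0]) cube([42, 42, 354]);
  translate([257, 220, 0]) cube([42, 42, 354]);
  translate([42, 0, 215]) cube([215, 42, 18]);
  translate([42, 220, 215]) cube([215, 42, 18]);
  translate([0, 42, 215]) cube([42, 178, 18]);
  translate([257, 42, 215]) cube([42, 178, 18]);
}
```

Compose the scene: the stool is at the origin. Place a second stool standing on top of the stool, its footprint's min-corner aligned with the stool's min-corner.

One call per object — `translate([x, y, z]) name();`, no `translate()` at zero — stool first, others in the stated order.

stool();
translate([0, 0, 412]) stool_2();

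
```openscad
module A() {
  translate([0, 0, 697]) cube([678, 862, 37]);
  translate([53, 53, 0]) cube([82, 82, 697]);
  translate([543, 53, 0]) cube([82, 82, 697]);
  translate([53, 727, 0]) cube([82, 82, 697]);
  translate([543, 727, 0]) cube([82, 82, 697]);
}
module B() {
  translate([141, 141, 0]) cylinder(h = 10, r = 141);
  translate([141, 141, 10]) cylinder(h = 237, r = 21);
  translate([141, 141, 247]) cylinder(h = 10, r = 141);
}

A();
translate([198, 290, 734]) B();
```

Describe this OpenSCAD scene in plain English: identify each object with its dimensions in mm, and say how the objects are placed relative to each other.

A is a table: top 678 mm (x) × 862 mm (y), 37 mm thick, upper face at z = 734 mm, on four 82×82 mm square legs, each inset 53 mm from the nearest pair of top edges, running from z = 0 to the bottom of the top.

B is a spool: two coaxial disc flanges of radius 141 mm and thickness 10 mm, joined by a core cylinder of radius 21 mm and height 237 mm. The lower flange rests on z = 0 and the three cylinders share a vertical axis.

The spool is on top of the table, centred.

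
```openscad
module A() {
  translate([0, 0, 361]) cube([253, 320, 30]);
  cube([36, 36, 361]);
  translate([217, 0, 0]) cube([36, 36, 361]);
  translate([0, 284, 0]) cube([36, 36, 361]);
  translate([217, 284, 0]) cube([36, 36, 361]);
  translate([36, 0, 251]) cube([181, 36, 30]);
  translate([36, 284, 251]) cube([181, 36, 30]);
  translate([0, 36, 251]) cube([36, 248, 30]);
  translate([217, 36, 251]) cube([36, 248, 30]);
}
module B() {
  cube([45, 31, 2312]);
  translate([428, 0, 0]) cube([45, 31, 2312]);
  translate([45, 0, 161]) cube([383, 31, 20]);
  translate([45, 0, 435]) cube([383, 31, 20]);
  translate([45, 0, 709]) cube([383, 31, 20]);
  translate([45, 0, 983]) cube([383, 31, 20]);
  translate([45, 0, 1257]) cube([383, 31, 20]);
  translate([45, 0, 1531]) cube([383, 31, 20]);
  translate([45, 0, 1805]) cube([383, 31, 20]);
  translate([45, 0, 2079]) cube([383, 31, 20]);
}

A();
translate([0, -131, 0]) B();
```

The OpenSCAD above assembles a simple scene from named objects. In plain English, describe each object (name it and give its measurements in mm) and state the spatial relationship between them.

A is a simple wooden stool: a rectangular seat 253 mm (x) by 320 mm (y), 30 mm thick, top face at z = 391 mm, on four square legs, each 36×36 mm in cross-section. The legs rest on z = 0, each flush with a corner of the seat. Four stretchers, 36 mm wide and 30 mm tall, connect adjacent legs with their undersides at z = 251 mm, each running between the inner faces of the legs it joins and aligned with the legs' outer faces on the other axis.

B is a straight ladder. Two 45×31 mm vertical rails, 2312 mm tall, stand 473 mm apart (outside-to-outside) with their front faces coplanar on the −y side. 8 rungs, each 31 mm deep and 20 mm tall, span between the inner faces of the rails, front faces flush with the rails. The lowest rung's underside is at z = 161 mm and rungs are spaced 274 mm apart (underside to underside).

The ladder is on the floor beside the stool on its −y side.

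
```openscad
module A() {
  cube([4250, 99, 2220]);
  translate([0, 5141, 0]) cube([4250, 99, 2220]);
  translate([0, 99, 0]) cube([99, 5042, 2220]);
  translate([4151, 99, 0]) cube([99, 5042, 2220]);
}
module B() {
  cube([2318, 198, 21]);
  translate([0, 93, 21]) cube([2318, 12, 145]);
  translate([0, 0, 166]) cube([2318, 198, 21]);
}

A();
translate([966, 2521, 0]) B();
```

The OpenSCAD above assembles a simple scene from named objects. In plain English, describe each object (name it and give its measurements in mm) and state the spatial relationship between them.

A is a box-shaped house frame (walls only): outside footprint 4250×5240 mm, wall height 2220 mm, wall thickness 99 mm. The two y-facing walls run the full x-width; the two x-facing walls fit between the inner faces of the y-facing walls.

B is an I-beam lying along x, 2318 mm long. Overall section height 187 mm. Two flanges 198 mm wide (y) and 21 mm thick, one on the floor and one at the top; a web 12 mm thick runs between them, centred on the flange width.

The I-beam sits inside the house frame, centred.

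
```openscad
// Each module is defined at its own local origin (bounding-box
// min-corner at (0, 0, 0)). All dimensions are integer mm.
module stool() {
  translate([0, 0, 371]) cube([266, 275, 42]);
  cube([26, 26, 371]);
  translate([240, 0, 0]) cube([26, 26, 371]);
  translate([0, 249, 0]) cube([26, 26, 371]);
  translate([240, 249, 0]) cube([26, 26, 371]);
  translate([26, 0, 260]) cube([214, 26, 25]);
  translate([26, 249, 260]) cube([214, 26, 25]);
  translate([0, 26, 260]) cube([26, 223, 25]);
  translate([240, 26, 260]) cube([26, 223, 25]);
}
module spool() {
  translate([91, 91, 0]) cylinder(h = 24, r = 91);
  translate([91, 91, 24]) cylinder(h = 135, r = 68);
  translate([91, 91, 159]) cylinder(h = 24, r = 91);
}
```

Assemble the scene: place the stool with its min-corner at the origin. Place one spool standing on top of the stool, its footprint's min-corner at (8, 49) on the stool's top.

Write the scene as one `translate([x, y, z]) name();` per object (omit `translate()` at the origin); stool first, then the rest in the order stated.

stool();
translate([8, 49, 413]) spool();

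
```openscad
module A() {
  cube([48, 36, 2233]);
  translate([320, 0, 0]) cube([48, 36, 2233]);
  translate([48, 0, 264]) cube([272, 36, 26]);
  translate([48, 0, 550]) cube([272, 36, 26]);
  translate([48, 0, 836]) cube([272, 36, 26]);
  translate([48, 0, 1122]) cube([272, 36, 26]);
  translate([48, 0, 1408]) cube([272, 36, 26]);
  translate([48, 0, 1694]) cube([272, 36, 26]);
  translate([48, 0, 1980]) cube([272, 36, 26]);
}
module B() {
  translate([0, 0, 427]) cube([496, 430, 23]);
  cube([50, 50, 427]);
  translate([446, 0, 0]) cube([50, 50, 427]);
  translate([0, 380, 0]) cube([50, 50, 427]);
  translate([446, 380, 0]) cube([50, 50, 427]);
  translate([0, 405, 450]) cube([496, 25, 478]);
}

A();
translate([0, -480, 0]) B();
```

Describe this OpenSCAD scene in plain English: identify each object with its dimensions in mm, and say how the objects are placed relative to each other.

A is a wooden ladder with two side rails of 48×36 mm section and 2233 mm height, set 368 mm apart overall. Between them run 7 rectangular rungs (36 mm deep, 26 mm thick), front faces flush with the rails' −y face. The bottom of the first rung is 264 mm above the floor and each subsequent rung is 286 mm higher than the one below.

B is a chair: 496×430 mm seat, 23 mm thick, top at z = 450 mm, on four 50 mm square corner legs flush with the seat edges. A 25 mm thick backrest slab spans the full seat width, extending 478 mm above the seat top, its back face flush with the seat's +y edge.

The chair is on the floor beside the ladder on its −y side.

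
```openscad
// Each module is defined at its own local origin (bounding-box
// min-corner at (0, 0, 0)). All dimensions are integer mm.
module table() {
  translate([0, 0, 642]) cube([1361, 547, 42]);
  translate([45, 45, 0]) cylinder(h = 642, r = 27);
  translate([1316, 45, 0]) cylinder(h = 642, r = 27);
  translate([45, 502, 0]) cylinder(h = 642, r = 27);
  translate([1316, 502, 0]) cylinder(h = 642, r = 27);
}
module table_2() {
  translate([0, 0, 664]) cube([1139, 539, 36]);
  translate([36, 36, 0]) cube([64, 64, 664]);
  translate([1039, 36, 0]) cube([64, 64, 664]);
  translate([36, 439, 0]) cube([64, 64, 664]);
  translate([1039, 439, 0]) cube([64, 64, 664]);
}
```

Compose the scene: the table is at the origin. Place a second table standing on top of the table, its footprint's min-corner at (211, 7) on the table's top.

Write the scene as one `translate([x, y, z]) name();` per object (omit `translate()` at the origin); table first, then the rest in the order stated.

table();
translate([211, 7, 684]) table_2();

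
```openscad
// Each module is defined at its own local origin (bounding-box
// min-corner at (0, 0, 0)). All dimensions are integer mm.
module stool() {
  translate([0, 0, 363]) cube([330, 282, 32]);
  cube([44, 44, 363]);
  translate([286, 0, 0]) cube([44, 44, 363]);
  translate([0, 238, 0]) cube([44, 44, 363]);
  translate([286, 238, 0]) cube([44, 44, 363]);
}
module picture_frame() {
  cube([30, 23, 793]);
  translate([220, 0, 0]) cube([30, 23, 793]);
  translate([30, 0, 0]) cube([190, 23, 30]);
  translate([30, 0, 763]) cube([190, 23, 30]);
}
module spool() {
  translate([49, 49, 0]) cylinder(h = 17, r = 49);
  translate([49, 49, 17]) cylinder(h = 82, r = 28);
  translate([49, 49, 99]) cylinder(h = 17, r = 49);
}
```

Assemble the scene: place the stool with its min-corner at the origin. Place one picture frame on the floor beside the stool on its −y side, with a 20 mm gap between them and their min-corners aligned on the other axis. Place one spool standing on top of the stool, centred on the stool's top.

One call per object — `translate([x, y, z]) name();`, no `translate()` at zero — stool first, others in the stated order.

stool();
translate([0, -43, 0]) picture_frame();
translate([116, 92, 395]) spool();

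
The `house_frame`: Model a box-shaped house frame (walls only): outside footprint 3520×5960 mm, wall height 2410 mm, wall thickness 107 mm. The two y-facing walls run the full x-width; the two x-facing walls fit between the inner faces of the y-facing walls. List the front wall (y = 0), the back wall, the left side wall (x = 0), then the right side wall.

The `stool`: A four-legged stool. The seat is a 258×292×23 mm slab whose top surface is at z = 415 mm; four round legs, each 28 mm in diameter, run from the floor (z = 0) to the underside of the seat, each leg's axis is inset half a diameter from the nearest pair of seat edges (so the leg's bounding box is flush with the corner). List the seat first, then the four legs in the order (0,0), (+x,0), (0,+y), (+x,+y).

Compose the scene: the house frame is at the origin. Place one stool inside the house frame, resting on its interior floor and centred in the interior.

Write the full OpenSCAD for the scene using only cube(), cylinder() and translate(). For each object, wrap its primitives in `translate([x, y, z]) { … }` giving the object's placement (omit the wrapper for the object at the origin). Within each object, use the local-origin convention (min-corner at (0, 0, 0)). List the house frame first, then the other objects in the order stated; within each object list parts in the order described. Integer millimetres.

cube([3520, 107, 2410]);
translate([0, 5853, 0]) cube([3520, 107, 2410]);
translate([0, 107, 0]) cube([107, 5746, 2410]);
translate([3413, 107, 0]) cube([107, 5746, 2410]);
translate([1631, 2834, 0]) {
  translate([0, 0, 392]) cube([258, 292, 23]);
  translate([14, 14, 0]) cylinder(h = 392, r = 14);
  translate([244, 14, 0]) cylinder(h = 392, r = 14);
  translate([14, 278, 0]) cylinder(h = 392, r = 14);
  translate([244, 278, 0]) cylinder(h = 392, r = 14);
}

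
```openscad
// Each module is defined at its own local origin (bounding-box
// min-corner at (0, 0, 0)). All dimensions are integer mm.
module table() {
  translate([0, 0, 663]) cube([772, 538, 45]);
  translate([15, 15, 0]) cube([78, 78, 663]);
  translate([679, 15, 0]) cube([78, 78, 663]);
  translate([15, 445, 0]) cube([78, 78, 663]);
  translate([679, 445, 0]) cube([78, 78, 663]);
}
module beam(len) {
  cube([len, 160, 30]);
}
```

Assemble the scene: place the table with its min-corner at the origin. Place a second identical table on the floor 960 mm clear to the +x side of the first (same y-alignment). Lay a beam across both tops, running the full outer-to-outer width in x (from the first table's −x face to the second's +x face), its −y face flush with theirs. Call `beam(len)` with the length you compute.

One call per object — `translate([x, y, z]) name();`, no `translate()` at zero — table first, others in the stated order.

table();
translate([1732, 0, 0]) table();
translate([0, 0, 708]) beam(2504);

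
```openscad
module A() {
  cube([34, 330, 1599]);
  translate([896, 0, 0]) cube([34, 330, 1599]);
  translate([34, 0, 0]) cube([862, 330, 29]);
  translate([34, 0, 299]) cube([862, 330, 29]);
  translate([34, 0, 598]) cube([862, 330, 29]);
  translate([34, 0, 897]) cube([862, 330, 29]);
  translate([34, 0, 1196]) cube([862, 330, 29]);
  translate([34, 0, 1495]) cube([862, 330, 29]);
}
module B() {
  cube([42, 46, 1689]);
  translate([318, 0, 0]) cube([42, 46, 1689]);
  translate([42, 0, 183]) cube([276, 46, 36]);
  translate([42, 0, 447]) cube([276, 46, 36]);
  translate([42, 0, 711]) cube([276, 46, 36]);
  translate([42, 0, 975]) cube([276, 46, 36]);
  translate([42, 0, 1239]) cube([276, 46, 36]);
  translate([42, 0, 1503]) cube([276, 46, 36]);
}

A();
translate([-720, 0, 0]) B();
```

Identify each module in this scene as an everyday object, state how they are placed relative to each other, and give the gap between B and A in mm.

A is a bookshelf. B is a ladder. The ladder is on the floor beside the bookshelf on its −x side. The gap between the ladder and the bookshelf is 360 mm.

The ladder's nearest face is 360 mm from the bookshelf's −x face.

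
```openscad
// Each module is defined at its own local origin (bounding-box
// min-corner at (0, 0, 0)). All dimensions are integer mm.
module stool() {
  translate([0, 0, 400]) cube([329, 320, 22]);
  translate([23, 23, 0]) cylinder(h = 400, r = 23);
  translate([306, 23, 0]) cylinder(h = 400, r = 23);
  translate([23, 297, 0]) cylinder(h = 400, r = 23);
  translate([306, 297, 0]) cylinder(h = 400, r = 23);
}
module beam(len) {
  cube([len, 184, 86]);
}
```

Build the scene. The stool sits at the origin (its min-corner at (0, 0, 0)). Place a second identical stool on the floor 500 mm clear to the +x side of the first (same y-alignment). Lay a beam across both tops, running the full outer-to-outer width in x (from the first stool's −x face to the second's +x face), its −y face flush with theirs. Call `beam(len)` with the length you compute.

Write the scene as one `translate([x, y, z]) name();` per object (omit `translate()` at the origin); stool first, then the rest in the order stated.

stool();
translate([829, 0, 0]) stool();
translate([0, 0, 422]) beam(1158);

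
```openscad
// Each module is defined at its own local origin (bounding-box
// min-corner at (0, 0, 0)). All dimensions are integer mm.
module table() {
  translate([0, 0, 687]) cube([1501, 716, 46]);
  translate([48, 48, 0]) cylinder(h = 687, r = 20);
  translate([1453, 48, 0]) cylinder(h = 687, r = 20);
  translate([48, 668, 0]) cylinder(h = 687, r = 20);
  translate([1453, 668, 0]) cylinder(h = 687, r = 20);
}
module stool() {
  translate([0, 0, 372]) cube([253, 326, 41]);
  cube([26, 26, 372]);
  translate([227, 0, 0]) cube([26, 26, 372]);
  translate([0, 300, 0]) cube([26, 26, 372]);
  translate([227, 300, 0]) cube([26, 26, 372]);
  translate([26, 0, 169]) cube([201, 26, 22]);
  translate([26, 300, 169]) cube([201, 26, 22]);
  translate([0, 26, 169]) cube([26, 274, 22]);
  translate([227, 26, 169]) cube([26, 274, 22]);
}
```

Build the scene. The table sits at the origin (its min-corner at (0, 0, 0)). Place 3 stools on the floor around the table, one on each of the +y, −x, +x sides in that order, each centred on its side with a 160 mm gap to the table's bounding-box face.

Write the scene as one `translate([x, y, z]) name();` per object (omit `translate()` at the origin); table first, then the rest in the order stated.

table();
translate([624, 876, 0]) stool();
translate([-413, 195, 0]) stool();
translate([1661, 195, 0]) stool();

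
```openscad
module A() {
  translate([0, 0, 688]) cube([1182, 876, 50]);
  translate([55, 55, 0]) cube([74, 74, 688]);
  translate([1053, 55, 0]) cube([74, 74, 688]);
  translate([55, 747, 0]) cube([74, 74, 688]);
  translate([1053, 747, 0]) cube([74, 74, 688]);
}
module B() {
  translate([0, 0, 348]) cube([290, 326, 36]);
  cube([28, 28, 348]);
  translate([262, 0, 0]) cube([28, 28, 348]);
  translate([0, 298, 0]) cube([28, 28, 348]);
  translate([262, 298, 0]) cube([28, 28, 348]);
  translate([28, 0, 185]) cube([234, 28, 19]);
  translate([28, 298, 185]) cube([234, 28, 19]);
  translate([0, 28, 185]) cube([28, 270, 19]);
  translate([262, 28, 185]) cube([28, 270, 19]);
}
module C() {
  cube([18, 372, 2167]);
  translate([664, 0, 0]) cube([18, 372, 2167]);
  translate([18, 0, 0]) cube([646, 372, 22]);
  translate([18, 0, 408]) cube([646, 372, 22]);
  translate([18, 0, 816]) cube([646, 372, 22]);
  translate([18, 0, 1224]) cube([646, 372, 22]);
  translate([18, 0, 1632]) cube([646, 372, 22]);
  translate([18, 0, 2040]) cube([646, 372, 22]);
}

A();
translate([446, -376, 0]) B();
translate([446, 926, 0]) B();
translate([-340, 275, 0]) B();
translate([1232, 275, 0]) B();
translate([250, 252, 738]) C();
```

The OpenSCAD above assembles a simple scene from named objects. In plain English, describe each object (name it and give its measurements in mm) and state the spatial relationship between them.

A is a rectangular dining table. The top is 1182×876×50 mm with its upper surface at z = 738 mm. It stands on four 74×74 mm square legs, each inset 55 mm from the nearest pair of top edges, running from the floor to the underside of the top.

B is a four-legged stool. The seat is 290×326 mm, 36 mm thick, top at z = 384 mm. It stands on four square legs, each 28×28 mm in cross-section, from z = 0 to the seat underside, each flush with a corner of the seat. Four stretchers, 28 mm wide and 19 mm tall, connect adjacent legs with their undersides at z = 185 mm, each running between the inner faces of the legs it joins and aligned with the legs' outer faces on the other axis.

C is a bookshelf 682 mm wide overall, 372 mm deep and 2167 mm tall. The two sides are 18 mm thick vertical panels. 6 horizontal shelves of 22 mm thickness span between the inner faces of the sides; the lowest shelf sits on the floor and shelves are stacked with a clear vertical gap of 386 mm between each pair.

Four stools sit around the table at the −y, +y, −x, +x sides. The bookshelf is on top of the table, centred.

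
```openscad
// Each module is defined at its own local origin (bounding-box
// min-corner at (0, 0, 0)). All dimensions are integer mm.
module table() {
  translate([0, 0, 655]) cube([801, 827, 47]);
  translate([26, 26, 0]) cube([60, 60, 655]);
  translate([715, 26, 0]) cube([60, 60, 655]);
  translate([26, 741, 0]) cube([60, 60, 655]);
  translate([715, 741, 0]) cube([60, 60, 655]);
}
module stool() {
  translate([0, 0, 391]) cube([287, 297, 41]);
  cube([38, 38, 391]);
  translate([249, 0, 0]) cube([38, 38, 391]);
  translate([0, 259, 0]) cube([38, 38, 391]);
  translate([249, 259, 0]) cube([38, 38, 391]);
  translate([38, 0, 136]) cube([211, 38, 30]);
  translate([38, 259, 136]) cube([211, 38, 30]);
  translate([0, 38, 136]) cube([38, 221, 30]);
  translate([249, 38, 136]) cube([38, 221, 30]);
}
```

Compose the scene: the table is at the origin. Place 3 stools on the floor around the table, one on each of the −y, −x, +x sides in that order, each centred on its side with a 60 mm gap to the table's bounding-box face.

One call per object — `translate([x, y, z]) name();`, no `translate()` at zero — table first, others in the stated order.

table();
translate([257, -357, 0]) stool();
translate([-347, 265, 0]) stool();
translate([861, 265, 0]) stool();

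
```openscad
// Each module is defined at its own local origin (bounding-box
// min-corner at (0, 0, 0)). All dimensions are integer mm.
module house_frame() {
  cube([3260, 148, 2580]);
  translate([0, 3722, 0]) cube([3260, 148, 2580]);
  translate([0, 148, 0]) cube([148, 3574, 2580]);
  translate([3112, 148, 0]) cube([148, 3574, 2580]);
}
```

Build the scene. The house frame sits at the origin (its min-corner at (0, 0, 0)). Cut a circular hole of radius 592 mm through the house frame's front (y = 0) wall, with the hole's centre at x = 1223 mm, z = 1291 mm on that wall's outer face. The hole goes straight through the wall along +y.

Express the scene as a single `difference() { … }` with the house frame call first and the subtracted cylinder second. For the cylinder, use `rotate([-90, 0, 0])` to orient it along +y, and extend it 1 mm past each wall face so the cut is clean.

difference() {
  house_frame();
  translate([1223, -1, 1291]) rotate([-90, 0, 0]) cylinder(h = 150, r = 592);
}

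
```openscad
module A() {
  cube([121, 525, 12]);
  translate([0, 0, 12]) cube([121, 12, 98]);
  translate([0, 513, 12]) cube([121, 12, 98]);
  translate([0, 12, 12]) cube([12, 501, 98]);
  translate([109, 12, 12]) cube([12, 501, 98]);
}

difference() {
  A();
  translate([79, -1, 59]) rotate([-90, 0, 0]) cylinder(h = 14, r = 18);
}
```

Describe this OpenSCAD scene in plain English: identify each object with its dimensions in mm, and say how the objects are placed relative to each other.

A is an open storage box with external size 121×525×110 mm and wall thickness 12 mm (the base is also 12 mm thick). The base covers the whole footprint; the four walls stand on the base, with the y-facing walls full-width and the x-facing walls fitting between their inner faces.

The open box has a circular hole of radius 18 mm through its front wall, centred at (x = 79, z = 59).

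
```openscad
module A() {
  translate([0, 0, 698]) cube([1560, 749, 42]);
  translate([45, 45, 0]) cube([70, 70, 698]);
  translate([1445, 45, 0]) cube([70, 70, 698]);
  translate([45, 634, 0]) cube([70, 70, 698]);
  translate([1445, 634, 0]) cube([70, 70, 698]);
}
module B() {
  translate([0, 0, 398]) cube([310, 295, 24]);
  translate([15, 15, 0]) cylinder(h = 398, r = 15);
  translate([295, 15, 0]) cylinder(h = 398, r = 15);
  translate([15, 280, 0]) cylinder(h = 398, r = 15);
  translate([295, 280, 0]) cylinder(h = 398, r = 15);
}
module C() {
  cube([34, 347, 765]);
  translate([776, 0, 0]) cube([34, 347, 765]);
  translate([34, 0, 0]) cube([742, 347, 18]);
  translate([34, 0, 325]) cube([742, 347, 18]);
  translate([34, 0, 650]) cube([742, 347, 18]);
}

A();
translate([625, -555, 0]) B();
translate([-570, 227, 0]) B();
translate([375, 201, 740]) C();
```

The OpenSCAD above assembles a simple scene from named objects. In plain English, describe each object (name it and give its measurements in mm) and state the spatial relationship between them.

A is a table with a 1560×749 mm rectangular top, 42 mm thick, top surface at z = 740 mm, supported by four 70×70 mm square legs, each inset 45 mm from the nearest pair of top edges, running from the floor.

B is a four-legged stool. The seat is 310×295 mm, 24 mm thick, top at z = 422 mm. It stands on four round legs, each 30 mm in diameter, from z = 0 to the seat underside, each leg's axis is inset half a diameter from the nearest pair of seat edges (so the leg's bounding box is flush with the corner).

C is an open bookshelf. Two side panels, each 34 mm thick, 347 mm deep and 765 mm tall, stand 810 mm apart (outside-to-outside). Between them sit 3 shelves, each 18 mm thick and 347 mm deep, spanning the full gap between the sides. The bottom shelf rests on the floor (its underside at z = 0) and the clear gap between one shelf's top and the next shelf's underside is 307 mm.

Two stools sit around the table at the −y, −x sides. The bookshelf is on top of the table, centred.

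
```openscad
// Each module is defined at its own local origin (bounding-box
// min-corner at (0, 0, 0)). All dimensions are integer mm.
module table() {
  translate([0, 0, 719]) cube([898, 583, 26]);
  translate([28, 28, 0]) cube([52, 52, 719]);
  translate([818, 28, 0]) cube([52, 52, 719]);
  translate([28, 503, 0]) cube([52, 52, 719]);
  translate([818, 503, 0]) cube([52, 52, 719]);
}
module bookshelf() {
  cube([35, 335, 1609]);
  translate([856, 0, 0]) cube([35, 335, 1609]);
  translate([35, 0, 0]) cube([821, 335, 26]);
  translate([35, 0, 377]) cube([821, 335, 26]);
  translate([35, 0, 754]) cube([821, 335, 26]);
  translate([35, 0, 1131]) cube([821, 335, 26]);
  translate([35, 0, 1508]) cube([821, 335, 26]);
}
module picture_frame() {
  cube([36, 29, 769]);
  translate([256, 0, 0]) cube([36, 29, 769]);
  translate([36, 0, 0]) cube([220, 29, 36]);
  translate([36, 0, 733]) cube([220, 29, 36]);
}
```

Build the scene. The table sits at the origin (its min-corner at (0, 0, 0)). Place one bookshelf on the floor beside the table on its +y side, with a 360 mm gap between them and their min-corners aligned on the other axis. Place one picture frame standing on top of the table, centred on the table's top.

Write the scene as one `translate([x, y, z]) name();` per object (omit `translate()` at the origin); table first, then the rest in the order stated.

table();
translate([0, 943, 0]) bookshelf();
translate([303, 277, 745]) picture_frame();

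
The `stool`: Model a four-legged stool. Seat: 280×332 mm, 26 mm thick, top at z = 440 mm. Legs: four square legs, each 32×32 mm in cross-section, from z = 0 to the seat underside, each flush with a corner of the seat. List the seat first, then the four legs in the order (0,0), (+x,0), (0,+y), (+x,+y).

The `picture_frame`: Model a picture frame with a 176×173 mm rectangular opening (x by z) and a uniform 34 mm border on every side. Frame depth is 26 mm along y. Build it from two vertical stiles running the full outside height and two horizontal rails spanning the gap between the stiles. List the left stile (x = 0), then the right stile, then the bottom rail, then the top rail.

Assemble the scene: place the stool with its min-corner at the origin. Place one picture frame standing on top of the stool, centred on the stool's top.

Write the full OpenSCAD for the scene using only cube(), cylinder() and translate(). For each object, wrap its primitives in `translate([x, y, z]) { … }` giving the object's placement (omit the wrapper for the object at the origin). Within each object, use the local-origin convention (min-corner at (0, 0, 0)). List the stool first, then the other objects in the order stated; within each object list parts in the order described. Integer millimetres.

translate([0, 0, 414]) cube([280, 332, 26]);
cube([32, 32, 414]);
translate([248, 0, 0]) cube([32, 32, 414]);
translate([0, 300, 0]) cube([32, 32, 414]);
translate([248, 300, 0]) cube([32, 32, 414]);
translate([18, 153, 440]) {
  cube([34, 26, 241]);
  translate([210, 0, 0]) cube([34, 26, 241]);
  translate([34, 0, 0]) cube([176, 26, 34]);
  translate([34, 0, 207]) cube([176, 26, 34]);
}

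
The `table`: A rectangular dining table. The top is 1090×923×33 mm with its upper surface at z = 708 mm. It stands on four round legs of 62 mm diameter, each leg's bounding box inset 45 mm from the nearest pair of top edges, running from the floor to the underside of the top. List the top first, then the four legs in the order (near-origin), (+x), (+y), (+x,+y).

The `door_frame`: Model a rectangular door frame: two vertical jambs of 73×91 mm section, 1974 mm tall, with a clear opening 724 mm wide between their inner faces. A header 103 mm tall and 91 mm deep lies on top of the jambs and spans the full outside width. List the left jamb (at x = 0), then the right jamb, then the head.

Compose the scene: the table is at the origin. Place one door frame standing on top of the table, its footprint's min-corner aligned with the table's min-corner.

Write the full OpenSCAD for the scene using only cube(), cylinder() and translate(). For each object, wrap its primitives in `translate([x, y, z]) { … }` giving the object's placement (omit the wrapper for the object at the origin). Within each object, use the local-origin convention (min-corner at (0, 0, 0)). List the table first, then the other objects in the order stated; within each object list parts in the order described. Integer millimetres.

translate([0, 0, 675]) cube([1090, 923, 33]);
translate([76, 76, 0]) cylinder(h = 675, r = 31);
translate([1014, 76, 0]) cylinder(h = 675, r = 31);
translate([76, 847, 0]) cylinder(h = 675, r = 31);
translate([1014, 847, 0]) cylinder(h = 675, r = 31);
translate([0, 0, 708]) {
  cube([73, 91, 1974]);
  translate([797, 0, 0]) cube([73, 91, 1974]);
  translate([0, 0, 1974]) cube([870, 91, 103]);
}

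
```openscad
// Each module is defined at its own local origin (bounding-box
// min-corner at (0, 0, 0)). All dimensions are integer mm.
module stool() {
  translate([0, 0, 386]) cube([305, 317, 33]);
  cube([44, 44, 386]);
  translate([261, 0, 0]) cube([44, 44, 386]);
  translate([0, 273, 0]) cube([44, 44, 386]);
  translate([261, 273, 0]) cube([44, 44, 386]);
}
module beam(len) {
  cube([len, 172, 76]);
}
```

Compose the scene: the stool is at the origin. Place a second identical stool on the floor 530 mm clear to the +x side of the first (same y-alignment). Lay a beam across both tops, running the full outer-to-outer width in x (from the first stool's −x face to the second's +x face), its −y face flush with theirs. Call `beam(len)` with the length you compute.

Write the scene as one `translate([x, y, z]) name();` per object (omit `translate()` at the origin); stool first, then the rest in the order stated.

stool();
translate([835, 0, 0]) stool();
translate([0, 0, 419]) beam(1140);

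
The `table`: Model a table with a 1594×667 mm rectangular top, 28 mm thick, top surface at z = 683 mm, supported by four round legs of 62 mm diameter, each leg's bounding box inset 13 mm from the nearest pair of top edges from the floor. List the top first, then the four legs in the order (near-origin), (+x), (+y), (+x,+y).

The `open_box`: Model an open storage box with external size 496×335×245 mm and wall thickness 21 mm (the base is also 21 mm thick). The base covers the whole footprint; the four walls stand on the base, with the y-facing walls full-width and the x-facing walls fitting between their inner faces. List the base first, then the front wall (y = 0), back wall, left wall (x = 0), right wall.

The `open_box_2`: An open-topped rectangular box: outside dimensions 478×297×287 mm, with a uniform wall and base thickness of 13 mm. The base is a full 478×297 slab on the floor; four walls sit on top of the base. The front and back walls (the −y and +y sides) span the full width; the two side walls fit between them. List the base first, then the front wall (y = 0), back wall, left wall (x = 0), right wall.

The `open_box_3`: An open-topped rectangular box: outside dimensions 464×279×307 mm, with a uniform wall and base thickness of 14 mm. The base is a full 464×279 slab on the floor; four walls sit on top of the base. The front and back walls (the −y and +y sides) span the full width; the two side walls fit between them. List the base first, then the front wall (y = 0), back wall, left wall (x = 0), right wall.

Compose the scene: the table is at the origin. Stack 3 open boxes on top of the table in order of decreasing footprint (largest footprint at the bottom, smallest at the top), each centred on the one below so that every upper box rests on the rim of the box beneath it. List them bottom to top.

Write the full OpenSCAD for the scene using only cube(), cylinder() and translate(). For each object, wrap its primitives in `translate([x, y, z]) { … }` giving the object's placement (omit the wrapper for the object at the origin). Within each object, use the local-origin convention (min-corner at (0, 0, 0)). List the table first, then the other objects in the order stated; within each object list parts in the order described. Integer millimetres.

translate([0, 0, 655]) cube([1594, 667, 28]);
translate([44, 44, 0]) cylinder(h = 655, r = 31);
translate([1550, 44, 0]) cylinder(h = 655, r = 31);
translate([44, 623, 0]) cylinder(h = 655, r = 31);
translate([1550, 623, 0]) cylinder(h = 655, r = 31);
translate([549, 166, 683]) {
  cube([496, 335, 21]);
  translate([0, 0, 21]) cube([496, 21, 224]);
  translate([0, 314, 21]) cube([496, 21, 224]);
  translate([0, 21, 21]) cube([21, 293, 224]);
  translate([475, 21, 21]) cube([21, 293, 224]);
}
translate([558, 185, 928]) {
  cube([478, 297, 13]);
  translate([0, 0, 13]) cube([478, 13, 274]);
  translate([0, 284, 13]) cube([478, 13, 274]);
  translate([0, 13, 13]) cube([13, 271, 274]);
  translate([465, 13, 13]) cube([13, 271, 274]);
}
translate([565, 194, 1215]) {
  cube([464, 279, 14]);
  translate([0, 0, 14]) cube([464, 14, 293]);
  translate([0, 265, 14]) cube([464, 14, 293]);
  translate([0, 14, 14]) cube([14, 251, 293]);
  translate([450, 14, 14]) cube([14, 251, 293]);
}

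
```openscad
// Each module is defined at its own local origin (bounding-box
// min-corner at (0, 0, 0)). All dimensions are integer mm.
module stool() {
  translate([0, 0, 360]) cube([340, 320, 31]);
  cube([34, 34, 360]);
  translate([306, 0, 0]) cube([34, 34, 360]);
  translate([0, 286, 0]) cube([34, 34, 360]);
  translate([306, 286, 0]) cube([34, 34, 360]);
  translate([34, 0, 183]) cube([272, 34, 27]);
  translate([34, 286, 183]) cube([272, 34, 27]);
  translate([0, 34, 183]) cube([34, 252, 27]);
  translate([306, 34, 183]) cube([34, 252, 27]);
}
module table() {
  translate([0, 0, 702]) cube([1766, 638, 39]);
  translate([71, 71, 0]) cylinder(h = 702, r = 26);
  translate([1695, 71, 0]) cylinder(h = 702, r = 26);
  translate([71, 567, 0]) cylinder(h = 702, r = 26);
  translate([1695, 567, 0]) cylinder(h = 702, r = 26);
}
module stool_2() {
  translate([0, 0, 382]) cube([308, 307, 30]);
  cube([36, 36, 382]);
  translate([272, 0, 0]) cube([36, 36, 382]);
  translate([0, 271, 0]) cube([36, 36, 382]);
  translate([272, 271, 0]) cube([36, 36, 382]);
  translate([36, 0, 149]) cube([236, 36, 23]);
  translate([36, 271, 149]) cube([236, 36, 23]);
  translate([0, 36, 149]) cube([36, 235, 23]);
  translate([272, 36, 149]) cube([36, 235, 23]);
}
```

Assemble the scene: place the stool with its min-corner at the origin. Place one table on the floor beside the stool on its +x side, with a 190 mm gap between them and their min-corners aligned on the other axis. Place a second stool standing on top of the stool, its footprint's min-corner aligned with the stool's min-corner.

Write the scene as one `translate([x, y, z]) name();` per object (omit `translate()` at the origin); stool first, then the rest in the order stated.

stool();
translate([530, 0, 0]) table();
translate([0, 0, 391]) stool_2();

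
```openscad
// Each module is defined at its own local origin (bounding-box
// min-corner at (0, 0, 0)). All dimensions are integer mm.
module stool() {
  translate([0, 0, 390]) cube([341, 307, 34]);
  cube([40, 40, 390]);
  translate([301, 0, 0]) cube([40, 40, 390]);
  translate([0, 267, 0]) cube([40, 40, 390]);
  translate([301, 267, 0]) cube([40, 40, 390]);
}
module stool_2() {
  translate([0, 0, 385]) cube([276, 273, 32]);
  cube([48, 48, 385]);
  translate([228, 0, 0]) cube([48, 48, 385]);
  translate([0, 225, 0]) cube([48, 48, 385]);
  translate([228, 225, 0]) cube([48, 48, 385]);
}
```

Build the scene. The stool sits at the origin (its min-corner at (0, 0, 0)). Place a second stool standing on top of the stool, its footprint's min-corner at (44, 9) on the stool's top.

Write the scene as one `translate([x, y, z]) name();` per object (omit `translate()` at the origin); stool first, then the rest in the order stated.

stool();
translate([44, 9, 424]) stool_2();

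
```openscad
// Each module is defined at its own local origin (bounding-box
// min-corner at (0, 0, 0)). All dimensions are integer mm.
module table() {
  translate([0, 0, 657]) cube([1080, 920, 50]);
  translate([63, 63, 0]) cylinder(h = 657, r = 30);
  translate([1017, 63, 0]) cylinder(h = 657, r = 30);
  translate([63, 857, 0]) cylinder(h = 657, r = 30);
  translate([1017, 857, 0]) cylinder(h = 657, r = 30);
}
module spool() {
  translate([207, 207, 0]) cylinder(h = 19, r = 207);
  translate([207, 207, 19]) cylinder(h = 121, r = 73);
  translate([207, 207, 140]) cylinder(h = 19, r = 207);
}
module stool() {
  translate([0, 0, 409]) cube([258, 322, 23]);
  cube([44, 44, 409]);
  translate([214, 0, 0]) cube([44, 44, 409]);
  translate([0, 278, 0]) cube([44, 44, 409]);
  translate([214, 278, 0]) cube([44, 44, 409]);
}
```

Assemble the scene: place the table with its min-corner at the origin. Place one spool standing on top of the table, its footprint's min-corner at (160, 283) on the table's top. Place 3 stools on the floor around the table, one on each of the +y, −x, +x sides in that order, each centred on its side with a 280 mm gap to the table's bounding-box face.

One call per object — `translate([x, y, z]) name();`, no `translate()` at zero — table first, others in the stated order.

table();
translate([160, 283, 707]) spool();
translate([411, 1200, 0]) stool();
translate([-538, 299, 0]) stool();
translate([1360, 299, 0]) stool();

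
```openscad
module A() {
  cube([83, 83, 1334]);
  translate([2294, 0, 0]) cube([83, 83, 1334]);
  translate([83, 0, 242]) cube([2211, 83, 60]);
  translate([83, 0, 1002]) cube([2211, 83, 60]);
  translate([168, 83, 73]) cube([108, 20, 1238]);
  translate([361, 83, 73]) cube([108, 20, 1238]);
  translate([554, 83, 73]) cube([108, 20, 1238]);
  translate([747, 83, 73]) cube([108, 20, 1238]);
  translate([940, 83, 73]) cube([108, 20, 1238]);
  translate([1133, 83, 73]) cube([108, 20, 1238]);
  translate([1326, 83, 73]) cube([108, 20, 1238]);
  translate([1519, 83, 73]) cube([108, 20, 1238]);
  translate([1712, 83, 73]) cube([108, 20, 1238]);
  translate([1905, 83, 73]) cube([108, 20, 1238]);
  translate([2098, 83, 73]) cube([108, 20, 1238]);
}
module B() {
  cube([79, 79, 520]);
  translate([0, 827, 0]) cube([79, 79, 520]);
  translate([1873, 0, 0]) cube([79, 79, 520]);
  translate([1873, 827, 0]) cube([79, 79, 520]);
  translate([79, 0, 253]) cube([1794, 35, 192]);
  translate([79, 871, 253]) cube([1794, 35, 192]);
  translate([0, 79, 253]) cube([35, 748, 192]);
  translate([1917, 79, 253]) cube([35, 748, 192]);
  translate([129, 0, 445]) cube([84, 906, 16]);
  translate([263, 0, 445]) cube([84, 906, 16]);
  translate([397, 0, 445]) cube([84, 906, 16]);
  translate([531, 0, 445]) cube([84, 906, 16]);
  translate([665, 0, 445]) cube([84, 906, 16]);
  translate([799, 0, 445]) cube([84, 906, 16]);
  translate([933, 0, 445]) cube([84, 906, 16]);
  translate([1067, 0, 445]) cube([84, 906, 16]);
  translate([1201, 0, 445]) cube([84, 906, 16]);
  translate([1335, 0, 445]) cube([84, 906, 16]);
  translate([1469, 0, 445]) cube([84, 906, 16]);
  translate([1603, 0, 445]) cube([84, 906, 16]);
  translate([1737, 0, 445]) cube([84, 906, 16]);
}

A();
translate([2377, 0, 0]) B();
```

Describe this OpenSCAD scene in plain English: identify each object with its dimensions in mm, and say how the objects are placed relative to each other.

A is a fence section. Two 83×83 mm posts, 1334 mm tall, stand on the floor with a clear span of 2211 mm between their inner faces. Two horizontal rails of 83×60 mm section span the gap between the posts with their undersides at z = 242 mm and z = 1002 mm, flush with the posts' −y face. 11 pickets, each 108 mm wide, 20 mm thick and 1238 mm tall, are fixed to the +y face of the rails with their bottoms at z = 73 mm, evenly spaced across the span with equal gaps (rounded down to the nearest mm) at the −x end and between each pair — any rounding remainder accumulates at the +x end.

B is a bed frame 1952 mm long (x) by 906 mm wide (y). Four 79×79 mm corner posts, 520 mm tall, at the corners of the footprint. Four rails of 35 mm thickness and 192 mm height run between adjacent posts with their undersides at z = 253 mm, their outer faces flush with the outside of the frame (the two x-running rails run between the posts' inner faces; the two y-running rails run between the posts' inner faces). 13 slats, each 84 mm wide (x) and 16 mm thick, lie across the top of the two x-running rails, running the full 906 mm width of the frame in y; the slats are evenly spaced along x between the inner faces of the end posts with equal gaps (rounded down to the nearest mm) at the −x end and between each pair — any rounding remainder accumulates at the +x end.

The bed frame is against the fence section's +x side, with their −y faces flush.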